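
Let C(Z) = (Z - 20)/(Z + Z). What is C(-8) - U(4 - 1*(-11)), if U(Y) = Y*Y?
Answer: -893/4 ≈ -223.25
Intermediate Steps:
U(Y) = Y²
C(Z) = (-20 + Z)/(2*Z) (C(Z) = (-20 + Z)/((2*Z)) = (-20 + Z)*(1/(2*Z)) = (-20 + Z)/(2*Z))
C(-8) - U(4 - 1*(-11)) = (½)*(-20 - 8)/(-8) - (4 - 1*(-11))² = (½)*(-⅛)*(-28) - (4 + 11)² = 7/4 - 1*15² = 7/4 - 1*225 = 7/4 - 225 = -893/4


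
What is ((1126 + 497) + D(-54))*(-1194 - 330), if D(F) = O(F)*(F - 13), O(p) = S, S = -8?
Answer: -3290316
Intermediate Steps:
O(p) = -8
D(F) = 104 - 8*F (D(F) = -8*(F - 13) = -8*(-13 + F) = 104 - 8*F)
((1126 + 497) + D(-54))*(-1194 - 330) = ((1126 + 497) + (104 - 8*(-54)))*(-1194 - 330) = (1623 + (104 + 432))*(-1524) = (1623 + 536)*(-1524) = 2159*(-1524) = -3290316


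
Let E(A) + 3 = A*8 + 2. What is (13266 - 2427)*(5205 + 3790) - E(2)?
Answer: 97496790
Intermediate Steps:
E(A) = -1 + 8*A (E(A) = -3 + (A*8 + 2) = -3 + (8*A + 2) = -3 + (2 + 8*A) = -1 + 8*A)
(13266 - 2427)*(5205 + 3790) - E(2) = (13266 - 2427)*(5205 + 3790) - (-1 + 8*2) = 10839*8995 - (-1 + 16) = 97496805 - 1*15 = 97496805 - 15 = 97496790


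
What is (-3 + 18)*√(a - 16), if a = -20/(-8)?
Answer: 45*I*√6/2 ≈ 55.114*I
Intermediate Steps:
a = 5/2 (a = -20*(-⅛) = 5/2 ≈ 2.5000)
(-3 + 18)*√(a - 16) = (-3 + 18)*√(5/2 - 16) = 15*√(-27/2) = 15*(3*I*√6/2) = 45*I*√6/2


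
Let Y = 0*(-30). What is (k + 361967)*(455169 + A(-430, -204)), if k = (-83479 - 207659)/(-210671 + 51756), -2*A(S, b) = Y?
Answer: 26182357273868367/158915 ≈ 1.6476e+11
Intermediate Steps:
Y = 0
A(S, b) = 0 (A(S, b) = -1/2*0 = 0)
k = 291138/158915 (k = -291138/(-158915) = -291138*(-1/158915) = 291138/158915 ≈ 1.8320)
(k + 361967)*(455169 + A(-430, -204)) = (291138/158915 + 361967)*(455169 + 0) = (57522276943/158915)*455169 = 26182357273868367/158915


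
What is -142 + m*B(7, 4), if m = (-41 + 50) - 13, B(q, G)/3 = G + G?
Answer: -238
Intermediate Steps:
B(q, G) = 6*G (B(q, G) = 3*(G + G) = 3*(2*G) = 6*G)
m = -4 (m = 9 - 13 = -4)
-142 + m*B(7, 4) = -142 - 24*4 = -142 - 4*24 = -142 - 96 = -238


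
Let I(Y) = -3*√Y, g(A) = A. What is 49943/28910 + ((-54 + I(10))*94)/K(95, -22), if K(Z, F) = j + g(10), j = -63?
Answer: 149394139/1532230 + 282*√10/53 ≈ 114.33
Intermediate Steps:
K(Z, F) = -53 (K(Z, F) = -63 + 10 = -53)
49943/28910 + ((-54 + I(10))*94)/K(95, -22) = 49943/28910 + ((-54 - 3*√10)*94)/(-53) = 49943*(1/28910) + (-5076 - 282*√10)*(-1/53) = 49943/28910 + (5076/53 + 282*√10/53) = 149394139/1532230 + 282*√10/53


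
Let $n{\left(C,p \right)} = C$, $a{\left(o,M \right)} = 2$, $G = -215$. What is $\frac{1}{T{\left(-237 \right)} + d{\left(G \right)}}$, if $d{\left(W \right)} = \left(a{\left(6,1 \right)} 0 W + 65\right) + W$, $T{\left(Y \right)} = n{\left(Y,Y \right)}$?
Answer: $- \frac{1}{387} \approx -0.002584$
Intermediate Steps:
$T{\left(Y \right)} = Y$
$d{\left(W \right)} = 65 + W$ ($d{\left(W \right)} = \left(2 \cdot 0 W + 65\right) + W = \left(0 W + 65\right) + W = \left(0 + 65\right) + W = 65 + W$)
$\frac{1}{T{\left(-237 \right)} + d{\left(G \right)}} = \frac{1}{-237 + \left(65 - 215\right)} = \frac{1}{-237 - 150} = \frac{1}{-387} = - \frac{1}{387}$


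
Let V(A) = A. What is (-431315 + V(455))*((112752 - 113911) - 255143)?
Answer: 110430279720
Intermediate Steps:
(-431315 + V(455))*((112752 - 113911) - 255143) = (-431315 + 455)*((112752 - 113911) - 255143) = -430860*(-1159 - 255143) = -430860*(-256302) = 110430279720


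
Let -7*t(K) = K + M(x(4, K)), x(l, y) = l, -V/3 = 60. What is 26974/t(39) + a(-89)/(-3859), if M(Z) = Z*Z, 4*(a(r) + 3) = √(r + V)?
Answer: -728648497/212245 - I*√269/15436 ≈ -3433.1 - 0.0010625*I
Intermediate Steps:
V = -180 (V = -3*60 = -180)
a(r) = -3 + √(-180 + r)/4 (a(r) = -3 + √(r - 180)/4 = -3 + √(-180 + r)/4)
M(Z) = Z²
t(K) = -16/7 - K/7 (t(K) = -(K + 4²)/7 = -(K + 16)/7 = -(16 + K)/7 = -16/7 - K/7)
26974/t(39) + a(-89)/(-3859) = 26974/(-16/7 - ⅐*39) + (-3 + √(-180 - 89)/4)/(-3859) = 26974/(-16/7 - 39/7) + (-3 + √(-269)/4)*(-1/3859) = 26974/(-55/7) + (-3 + (I*√269)/4)*(-1/3859) = 26974*(-7/55) + (-3 + I*√269/4)*(-1/3859) = -188818/55 + (3/3859 - I*√269/15436) = -728648497/212245 - I*√269/15436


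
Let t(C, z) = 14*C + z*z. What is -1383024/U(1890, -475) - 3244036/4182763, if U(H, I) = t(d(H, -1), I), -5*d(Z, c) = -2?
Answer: -835489154412/120994785301 ≈ -6.9052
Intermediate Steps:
d(Z, c) = ⅖ (d(Z, c) = -⅕*(-2) = ⅖)
t(C, z) = z² + 14*C (t(C, z) = 14*C + z² = z² + 14*C)
U(H, I) = 28/5 + I² (U(H, I) = I² + 14*(⅖) = I² + 28/5 = 28/5 + I²)
-1383024/U(1890, -475) - 3244036/4182763 = -1383024/(28/5 + (-475)²) - 3244036/4182763 = -1383024/(28/5 + 225625) - 3244036*1/4182763 = -1383024/1128153/5 - 3244036/4182763 = -1383024*5/1128153 - 3244036/4182763 = -2305040/376051 - 3244036/4182763 = -835489154412/120994785301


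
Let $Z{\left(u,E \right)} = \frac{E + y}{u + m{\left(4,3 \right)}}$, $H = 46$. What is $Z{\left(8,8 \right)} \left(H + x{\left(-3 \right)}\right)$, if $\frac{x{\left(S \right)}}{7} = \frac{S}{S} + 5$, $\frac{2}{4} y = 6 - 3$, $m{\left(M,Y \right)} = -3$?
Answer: $\frac{1232}{5} \approx 246.4$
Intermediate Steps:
$y = 6$ ($y = 2 \left(6 - 3\right) = 2 \cdot 3 = 6$)
$Z{\left(u,E \right)} = \frac{6 + E}{-3 + u}$ ($Z{\left(u,E \right)} = \frac{E + 6}{u - 3} = \frac{6 + E}{-3 + u}$)
$x{\left(S \right)} = 42$ ($x{\left(S \right)} = 7 \left(\frac{S}{S} + 5\right) = 7 \left(1 + 5\right) = 7 \cdot 6 = 42$)
$Z{\left(8,8 \right)} \left(H + x{\left(-3 \right)}\right) = \frac{6 + 8}{-3 + 8} \left(46 + 42\right) = \frac{1}{5} \cdot 14 \cdot 88 = \frac{14}{5} \cdot 88 = \frac{1232}{5}$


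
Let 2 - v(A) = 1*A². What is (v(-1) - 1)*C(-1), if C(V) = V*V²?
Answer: 0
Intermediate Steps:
C(V) = V³
v(A) = 2 - A²
(v(-1) - 1)*C(-1) = ((2 - 1*(-1)²) - 1)*(-1)³ = ((2 - 1*1) - 1)*(-1) = ((2 - 1) - 1)*(-1) = (1 - 1)*(-1) = 0*(-1) = 0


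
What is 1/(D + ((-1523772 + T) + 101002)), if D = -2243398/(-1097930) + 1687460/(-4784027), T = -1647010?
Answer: -2626263382055/8062046365082974927 ≈ -3.2576e-7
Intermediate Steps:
D = 4439881822973/2626263382055 (D = -2243398*(-1/1097930) + 1687460*(-1/4784027) = 1121699/548965 - 1687460/4784027 = 4439881822973/2626263382055 ≈ 1.6906)
1/(D + ((-1523772 + T) + 101002)) = 1/(4439881822973/2626263382055 + ((-1523772 - 1647010) + 101002)) = 1/(4439881822973/2626263382055 + (-3170782 + 101002)) = 1/(4439881822973/2626263382055 - 3069780) = 1/(-8062046365082974927/2626263382055) = -2626263382055/8062046365082974927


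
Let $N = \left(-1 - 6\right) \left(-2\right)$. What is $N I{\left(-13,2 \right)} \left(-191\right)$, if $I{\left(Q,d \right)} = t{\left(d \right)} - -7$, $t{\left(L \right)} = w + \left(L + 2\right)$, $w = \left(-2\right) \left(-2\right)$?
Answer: $-40110$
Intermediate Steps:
$w = 4$
$t{\left(L \right)} = 6 + L$ ($t{\left(L \right)} = 4 + \left(L + 2\right) = 4 + \left(2 + L\right) = 6 + L$)
$I{\left(Q,d \right)} = 13 + d$ ($I{\left(Q,d \right)} = \left(6 + d\right) - -7 = \left(6 + d\right) + 7 = 13 + d$)
$N = 14$ ($N = \left(-7\right) \left(-2\right) = 14$)
$N I{\left(-13,2 \right)} \left(-191\right) = 14 \left(13 + 2\right) \left(-191\right) = 14 \cdot 15 \left(-191\right) = 210 \left(-191\right) = -40110$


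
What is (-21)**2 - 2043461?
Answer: -2043020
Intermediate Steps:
(-21)**2 - 2043461 = 441 - 2043461 = -2043020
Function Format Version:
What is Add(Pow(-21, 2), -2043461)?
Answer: -2043020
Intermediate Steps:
Add(Pow(-21, 2), -2043461) = Add(441, -2043461) = -2043020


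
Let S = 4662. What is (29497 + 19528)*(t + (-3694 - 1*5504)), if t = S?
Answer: -222377400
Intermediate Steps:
t = 4662
(29497 + 19528)*(t + (-3694 - 1*5504)) = (29497 + 19528)*(4662 + (-3694 - 1*5504)) = 49025*(4662 + (-3694 - 5504)) = 49025*(4662 - 9198) = 49025*(-4536) = -222377400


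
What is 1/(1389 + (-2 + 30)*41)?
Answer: 1/2537 ≈ 0.00039417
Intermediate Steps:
1/(1389 + (-2 + 30)*41) = 1/(1389 + 28*41) = 1/(1389 + 1148) = 1/2537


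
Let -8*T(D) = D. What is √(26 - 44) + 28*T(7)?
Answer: -49/2 + 3*I*√2 ≈ -24.5 + 4.2426*I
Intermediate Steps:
T(D) = -D/8
√(26 - 44) + 28*T(7) = √(26 - 44) + 28*(-⅛*7) = √(-18) + 28*(-7/8) = 3*I*√2 - 49/2 = -49/2 + 3*I*√2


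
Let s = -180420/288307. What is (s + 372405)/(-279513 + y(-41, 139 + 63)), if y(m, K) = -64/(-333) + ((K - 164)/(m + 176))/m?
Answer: -21988181331052425/16503507689580467 ≈ -1.3323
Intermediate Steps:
s = -180420/288307 (s = -180420*1/288307 = -180420/288307 ≈ -0.62579)
y(m, K) = 64/333 + (-164 + K)/(m*(176 + m)) (y(m, K) = -64*(-1/333) + ((-164 + K)/(176 + m))/m = 64/333 + ((-164 + K)/(176 + m))/m = 64/333 + (-164 + K)/(m*(176 + m)))
(s + 372405)/(-279513 + y(-41, 139 + 63)) = (-180420/288307 + 372405)/(-279513 + (1/333)*(-54612 + 64*(-41)² + 333*(139 + 63) + 11264*(-41))/(-41*(176 - 41))) = 107366787915/(288307*(-279513 + (1/333)*(-1/41)*(-54612 + 64*1681 + 333*202 - 461824)/135)) = 107366787915/(288307*(-279513 + (1/333)*(-1/41)*(1/135)*(-54612 + 107584 + 67266 - 461824))) = 107366787915/(288307*(-279513 + (1/333)*(-1/41)*(1/135)*(-341586))) = 107366787915/(288307*(-279513 + 37954/204795)) = 107366787915/(288307*(-57242826881/204795)) = (107366787915/288307)*(-204795/57242826881) = -21988181331052425/16503507689580467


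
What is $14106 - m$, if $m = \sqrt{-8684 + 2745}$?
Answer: $14106 - i \sqrt{5939} \approx 14106.0 - 77.065 i$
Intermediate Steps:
$m = i \sqrt{5939}$ ($m = \sqrt{-5939} = i \sqrt{5939} \approx 77.065 i$)
$14106 - m = 14106 - i \sqrt{5939}$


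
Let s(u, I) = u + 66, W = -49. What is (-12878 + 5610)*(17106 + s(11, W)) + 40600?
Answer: -124845444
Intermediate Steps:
s(u, I) = 66 + u
(-12878 + 5610)*(17106 + s(11, W)) + 40600 = (-12878 + 5610)*(17106 + (66 + 11)) + 40600 = -7268*(17106 + 77) + 40600 = -7268*17183 + 40600 = -124886044 + 40600 = -124845444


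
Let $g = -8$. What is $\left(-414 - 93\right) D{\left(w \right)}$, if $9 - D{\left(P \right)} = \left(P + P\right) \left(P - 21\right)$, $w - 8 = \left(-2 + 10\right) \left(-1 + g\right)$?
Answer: $5511597$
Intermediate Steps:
$w = -64$ ($w = 8 + \left(-2 + 10\right) \left(-1 - 8\right) = 8 + 8 \left(-9\right) = 8 - 72 = -64$)
$D{\left(P \right)} = 9 - 2 P \left(-21 + P\right)$ ($D{\left(P \right)} = 9 - \left(P + P\right) \left(P - 21\right) = 9 - 2 P \left(-21 + P\right)$)
$\left(-414 - 93\right) D{\left(w \right)} = \left(-414 - 93\right) \left(9 - 2 \left(-64\right)^{2} + 42 \left(-64\right)\right) = - 507 \left(9 - 8192 - 2688\right) = \left(-507\right) \left(-10871\right) = 5511597$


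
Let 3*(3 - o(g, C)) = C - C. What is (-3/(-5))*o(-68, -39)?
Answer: 9/5 ≈ 1.8000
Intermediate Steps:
o(g, C) = 3 (o(g, C) = 3 - (C - C)/3 = 3 - 1/3*0 = 3 + 0 = 3)
(-3/(-5))*o(-68, -39) = -3/(-5)*3 = -3*(-1/5)*3 = (3/5)*3 = 9/5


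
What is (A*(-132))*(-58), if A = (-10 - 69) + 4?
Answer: -574200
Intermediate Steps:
A = -75 (A = -79 + 4 = -75)
(A*(-132))*(-58) = -75*(-132)*(-58) = 9900*(-58) = -574200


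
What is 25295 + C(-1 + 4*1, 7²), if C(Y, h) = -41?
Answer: 25254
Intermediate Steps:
25295 + C(-1 + 4*1, 7²) = 25295 - 41 = 25254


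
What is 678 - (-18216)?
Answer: 18894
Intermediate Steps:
678 - (-18216) = 678 - 1012*(-18) = 678 + 18216 = 18894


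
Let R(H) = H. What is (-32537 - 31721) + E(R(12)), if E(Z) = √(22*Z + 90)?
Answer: -64258 + √354 ≈ -64239.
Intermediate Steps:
E(Z) = √(90 + 22*Z)
(-32537 - 31721) + E(R(12)) = (-32537 - 31721) + √(90 + 22*12) = -64258 + √(90 + 264) = -64258 + √354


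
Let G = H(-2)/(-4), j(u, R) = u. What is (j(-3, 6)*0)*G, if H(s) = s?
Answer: 0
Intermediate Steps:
G = ½ (G = -2/(-4) = -2*(-¼) = ½ ≈ 0.50000)
(j(-3, 6)*0)*G = -3*0*(½) = 0*(½) = 0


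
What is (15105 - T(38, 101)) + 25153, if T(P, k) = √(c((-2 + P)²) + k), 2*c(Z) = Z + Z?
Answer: 40258 - √1397 ≈ 40221.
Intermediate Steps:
c(Z) = Z (c(Z) = (Z + Z)/2 = (2*Z)/2 = Z)
T(P, k) = √(k + (-2 + P)²) (T(P, k) = √((-2 + P)² + k) = √(k + (-2 + P)²))
(15105 - T(38, 101)) + 25153 = (15105 - √(101 + (-2 + 38)²)) + 25153 = (15105 - √(101 + 36²)) + 25153 = (15105 - √(101 + 1296)) + 25153 = (15105 - √1397) + 25153 = 40258 - √1397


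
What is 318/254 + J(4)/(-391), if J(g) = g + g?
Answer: 61153/49657 ≈ 1.2315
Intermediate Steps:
J(g) = 2*g
318/254 + J(4)/(-391) = 318/254 + (2*4)/(-391) = 318*(1/254) + 8*(-1/391) = 159/127 - 8/391 = 61153/49657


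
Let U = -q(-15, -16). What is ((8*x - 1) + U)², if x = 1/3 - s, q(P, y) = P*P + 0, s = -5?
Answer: 302500/9 ≈ 33611.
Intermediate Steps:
q(P, y) = P² (q(P, y) = P² + 0 = P²)
x = 16/3 (x = 1/3 - 1*(-5) = 1*(⅓) + 5 = ⅓ + 5 = 16/3 ≈ 5.3333)
U = -225 (U = -1*(-15)² = -1*225 = -225)
((8*x - 1) + U)² = ((8*(16/3) - 1) - 225)² = ((128/3 - 1) - 225)² = (125/3 - 225)² = (-550/3)² = 302500/9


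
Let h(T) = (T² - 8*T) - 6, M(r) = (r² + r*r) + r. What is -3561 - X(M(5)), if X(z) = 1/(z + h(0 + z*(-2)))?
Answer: -46396270/13029 ≈ -3561.0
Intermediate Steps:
M(r) = r + 2*r² (M(r) = (r² + r²) + r = 2*r² + r = r + 2*r²)
h(T) = -6 + T² - 8*T
X(z) = 1/(-6 + 4*z² + 17*z) (X(z) = 1/(z + (-6 + (0 + z*(-2))² - 8*(0 + z*(-2)))) = 1/(z + (-6 + (0 - 2*z)² - 8*(0 - 2*z))) = 1/(z + (-6 + (-2*z)² - (-16)*z)) = 1/(z + (-6 + 4*z² + 16*z)) = 1/(-6 + 4*z² + 17*z))
-3561 - X(M(5)) = -3561 - 1/(-6 + 4*(5*(1 + 2*5))² + 17*(5*(1 + 2*5))) = -3561 - 1/(-6 + 4*(5*(1 + 10))² + 17*(5*(1 + 10))) = -3561 - 1/(-6 + 4*(5*11)² + 17*(5*11)) = -3561 - 1/(-6 + 4*55² + 17*55) = -3561 - 1/(-6 + 4*3025 + 935) = -3561 - 1/(-6 + 12100 + 935) = -3561 - 1/13029 = -46396270/13029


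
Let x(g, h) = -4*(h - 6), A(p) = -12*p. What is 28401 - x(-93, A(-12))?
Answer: 28953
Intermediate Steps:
x(g, h) = 24 - 4*h (x(g, h) = -4*(-6 + h) = 24 - 4*h)
28401 - x(-93, A(-12)) = 28401 - (24 - (-48)*(-12)) = 28401 - (24 - 4*144) = 28401 - (24 - 576) = 28401 - 1*(-552) = 28401 + 552 = 28953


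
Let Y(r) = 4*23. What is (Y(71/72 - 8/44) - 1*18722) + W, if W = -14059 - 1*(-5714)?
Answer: -26975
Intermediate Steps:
Y(r) = 92
W = -8345 (W = -14059 + 5714 = -8345)
(Y(71/72 - 8/44) - 1*18722) + W = (92 - 1*18722) - 8345 = (92 - 18722) - 8345 = -18630 - 8345 = -26975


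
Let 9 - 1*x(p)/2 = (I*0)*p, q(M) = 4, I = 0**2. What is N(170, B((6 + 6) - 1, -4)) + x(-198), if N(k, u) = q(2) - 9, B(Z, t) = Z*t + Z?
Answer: 13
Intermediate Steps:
I = 0
B(Z, t) = Z + Z*t
x(p) = 18 (x(p) = 18 - 2*0*0*p = 18 - 0*p = 18 - 2*0 = 18 + 0 = 18)
N(k, u) = -5 (N(k, u) = 4 - 9 = -5)
N(170, B((6 + 6) - 1, -4)) + x(-198) = -5 + 18 = 13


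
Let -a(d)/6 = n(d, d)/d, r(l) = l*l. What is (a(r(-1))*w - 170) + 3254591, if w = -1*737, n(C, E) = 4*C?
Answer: 3272109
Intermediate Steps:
r(l) = l²
a(d) = -24 (a(d) = -6*4*d/d = -6*4 = -24)
w = -737
(a(r(-1))*w - 170) + 3254591 = (-24*(-737) - 170) + 3254591 = (17688 - 170) + 3254591 = 17518 + 3254591 = 3272109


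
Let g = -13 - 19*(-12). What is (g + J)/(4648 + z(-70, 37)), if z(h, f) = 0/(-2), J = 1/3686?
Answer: 113213/2447504 ≈ 0.046257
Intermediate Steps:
J = 1/3686 ≈ 0.00027130
z(h, f) = 0 (z(h, f) = 0*(-½) = 0)
g = 215 (g = -13 + 228 = 215)
(g + J)/(4648 + z(-70, 37)) = (215 + 1/3686)/(4648 + 0) = (792491/3686)/4648 = (792491/3686)*(1/4648) = 113213/2447504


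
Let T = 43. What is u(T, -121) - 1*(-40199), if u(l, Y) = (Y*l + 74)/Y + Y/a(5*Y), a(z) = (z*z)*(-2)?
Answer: 243460401/6050 ≈ 40241.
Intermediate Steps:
a(z) = -2*z² (a(z) = z²*(-2) = -2*z²)
u(l, Y) = -1/(50*Y) + (74 + Y*l)/Y (u(l, Y) = (Y*l + 74)/Y + Y/((-2*25*Y²)) = (74 + Y*l)/Y + Y/((-50*Y²)) = (74 + Y*l)/Y + Y*(-1/(50*Y²)) = (74 + Y*l)/Y - 1/(50*Y) = -1/(50*Y) + (74 + Y*l)/Y)
u(T, -121) - 1*(-40199) = (43 + (3699/50)/(-121)) - 1*(-40199) = (43 + (3699/50)*(-1/121)) + 40199 = (43 - 3699/6050) + 40199 = 256451/6050 + 40199 = 243460401/6050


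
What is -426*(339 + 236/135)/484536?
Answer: -3266071/10902060 ≈ -0.29958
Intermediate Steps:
-426*(339 + 236/135)/484536 = -426*(339 + 236*(1/135))*(1/484536) = -426*(339 + 236/135)*(1/484536) = -426*46001/135*(1/484536) = -6532142/45*1/484536 = -3266071/10902060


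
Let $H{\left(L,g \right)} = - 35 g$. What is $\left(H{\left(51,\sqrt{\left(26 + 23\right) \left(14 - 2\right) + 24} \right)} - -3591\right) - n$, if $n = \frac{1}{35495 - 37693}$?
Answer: $\frac{7893019}{2198} - 210 \sqrt{17} \approx 2725.1$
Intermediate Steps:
$n = - \frac{1}{2198}$ ($n = \frac{1}{-2198} = - \frac{1}{2198} \approx -0.00045496$)
$\left(H{\left(51,\sqrt{\left(26 + 23\right) \left(14 - 2\right) + 24} \right)} - -3591\right) - n = \left(- 35 \sqrt{\left(26 + 23\right) \left(14 - 2\right) + 24} - -3591\right) - - \frac{1}{2198} = \left(- 35 \sqrt{49 \cdot 12 + 24} + 3591\right) + \frac{1}{2198} = \left(- 35 \sqrt{588 + 24} + 3591\right) + \frac{1}{2198} = \left(- 35 \sqrt{612} + 3591\right) + \frac{1}{2198} = \left(- 35 \cdot 6 \sqrt{17} + 3591\right) + \frac{1}{2198} = \left(- 210 \sqrt{17} + 3591\right) + \frac{1}{2198} = \left(3591 - 210 \sqrt{17}\right) + \frac{1}{2198} = \frac{7893019}{2198} - 210 \sqrt{17}$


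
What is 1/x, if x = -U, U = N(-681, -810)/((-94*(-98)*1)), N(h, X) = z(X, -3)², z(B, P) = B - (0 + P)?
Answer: -9212/651249 ≈ -0.014145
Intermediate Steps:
z(B, P) = B - P
N(h, X) = (3 + X)² (N(h, X) = (X - 1*(-3))² = (X + 3)² = (3 + X)²)
U = 651249/9212 (U = (3 - 810)²/((-94*(-98)*1)) = (-807)²/((9212*1)) = 651249/9212 ≈ 70.696)
x = -651249/9212 (x = -1*651249/9212 = -651249/9212 ≈ -70.696)
1/x = 1/(-651249/9212) = -9212/651249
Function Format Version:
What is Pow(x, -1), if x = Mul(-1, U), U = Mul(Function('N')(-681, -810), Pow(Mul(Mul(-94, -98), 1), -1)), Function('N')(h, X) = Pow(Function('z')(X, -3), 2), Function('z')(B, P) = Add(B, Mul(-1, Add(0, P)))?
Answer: Rational(-9212, 651249) ≈ -0.014145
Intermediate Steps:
Function('z')(B, P) = Add(B, Mul(-1, P))
Function('N')(h, X) = Pow(Add(3, X), 2) (Function('N')(h, X) = Pow(Add(X, Mul(-1, -3)), 2) = Pow(Add(X, 3), 2) = Pow(Add(3, X), 2))
U = Rational(651249, 9212) (U = Mul(Pow(Add(3, -810), 2), Pow(Mul(Mul(-94, -98), 1), -1)) = Mul(Pow(-807, 2), Pow(Mul(9212, 1), -1)) = Mul(651249, Pow(9212, -1)) = Mul(651249, Rational(1, 9212)) = Rational(651249, 9212) ≈ 70.696)
x = Rational(-651249, 9212) (x = Mul(-1, Rational(651249, 9212)) = Rational(-651249, 9212) ≈ -70.696)
Pow(x, -1) = Pow(Rational(-651249, 9212), -1) = Rational(-9212, 651249)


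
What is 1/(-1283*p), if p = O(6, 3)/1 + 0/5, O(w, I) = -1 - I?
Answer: 1/5132 ≈ 0.00019486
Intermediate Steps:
p = -4 (p = (-1 - 1*3)/1 + 0/5 = (-1 - 3)*1 + 0*(1/5) = -4*1 + 0 = -4 + 0 = -4)
1/(-1283*p) = 1/(-1283*(-4)) = 1/5132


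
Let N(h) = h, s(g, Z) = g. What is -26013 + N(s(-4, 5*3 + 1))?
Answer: -26017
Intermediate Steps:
-26013 + N(s(-4, 5*3 + 1)) = -26013 - 4 = -26017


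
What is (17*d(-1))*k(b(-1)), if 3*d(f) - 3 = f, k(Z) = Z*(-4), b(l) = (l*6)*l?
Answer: -272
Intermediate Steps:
b(l) = 6*l² (b(l) = (6*l)*l = 6*l²)
k(Z) = -4*Z
d(f) = 1 + f/3
(17*d(-1))*k(b(-1)) = (17*(1 + (⅓)*(-1)))*(-24*(-1)²) = (17*(1 - ⅓))*(-24) = (17*(⅔))*(-4*6) = (34/3)*(-24) = -272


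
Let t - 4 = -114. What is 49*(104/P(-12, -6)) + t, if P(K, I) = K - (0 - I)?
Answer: -3538/9 ≈ -393.11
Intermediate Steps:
P(K, I) = I + K (P(K, I) = K - (-1)*I = K + I = I + K)
t = -110 (t = 4 - 114 = -110)
49*(104/P(-12, -6)) + t = 49*(104/(-6 - 12)) - 110 = 49*(104/(-18)) - 110 = 49*(104*(-1/18)) - 110 = 49*(-52/9) - 110 = -2548/9 - 110 = -3538/9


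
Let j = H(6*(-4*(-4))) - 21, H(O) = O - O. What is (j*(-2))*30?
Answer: 1260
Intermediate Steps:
H(O) = 0
j = -21 (j = 0 - 21 = -21)
(j*(-2))*30 = -21*(-2)*30 = 42*30 = 1260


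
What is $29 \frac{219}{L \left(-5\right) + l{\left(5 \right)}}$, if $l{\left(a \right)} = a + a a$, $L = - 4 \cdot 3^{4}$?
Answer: $\frac{2117}{550} \approx 3.8491$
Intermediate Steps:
$L = -324$ ($L = \left(-4\right) 81 = -324$)
$l{\left(a \right)} = a + a^{2}$
$29 \frac{219}{L \left(-5\right) + l{\left(5 \right)}} = 29 \frac{219}{\left(-324\right) \left(-5\right) + 5 \left(1 + 5\right)} = 29 \frac{219}{1620 + 5 \cdot 6} = 29 \frac{219}{1620 + 30} = 29 \cdot \frac{219}{1650} = 29 \cdot 219 \cdot \frac{1}{1650} = 29 \cdot \frac{73}{550} = \frac{2117}{550}$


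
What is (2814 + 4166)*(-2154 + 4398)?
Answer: 15663120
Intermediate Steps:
(2814 + 4166)*(-2154 + 4398) = 6980*2244 = 15663120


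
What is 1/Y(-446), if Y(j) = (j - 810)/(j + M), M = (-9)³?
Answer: 1175/1256 ≈ 0.93551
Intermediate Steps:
M = -729
Y(j) = (-810 + j)/(-729 + j) (Y(j) = (j - 810)/(j - 729) = (-810 + j)/(-729 + j))
1/Y(-446) = 1/((-810 - 446)/(-729 - 446)) = 1/(-1256/(-1175)) = 1/(-1/1175*(-1256)) = 1/(1256/1175) = 1175/1256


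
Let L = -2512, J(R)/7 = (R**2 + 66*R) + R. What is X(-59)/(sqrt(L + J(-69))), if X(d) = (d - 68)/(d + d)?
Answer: -127*I*sqrt(1546)/182428 ≈ -0.027373*I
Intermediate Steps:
J(R) = 7*R**2 + 469*R (J(R) = 7*((R**2 + 66*R) + R) = 7*(R**2 + 67*R) = 7*R**2 + 469*R)
X(d) = (-68 + d)/(2*d) (X(d) = (-68 + d)/((2*d)) = (-68 + d)*(1/(2*d)) = (-68 + d)/(2*d))
X(-59)/(sqrt(L + J(-69))) = ((1/2)*(-68 - 59)/(-59))/(sqrt(-2512 + 7*(-69)*(67 - 69))) = ((1/2)*(-1/59)*(-127))/(sqrt(-2512 + 7*(-69)*(-2))) = 127/(118*(sqrt(-2512 + 966))) = 127/(118*(sqrt(-1546))) = 127/(118*((I*sqrt(1546)))) = 127*(-I*sqrt(1546)/1546)/118 = -127*I*sqrt(1546)/182428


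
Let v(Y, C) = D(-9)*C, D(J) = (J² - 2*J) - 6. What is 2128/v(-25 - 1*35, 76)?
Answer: 28/93 ≈ 0.30108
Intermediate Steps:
D(J) = -6 + J² - 2*J
v(Y, C) = 93*C (v(Y, C) = (-6 + (-9)² - 2*(-9))*C = (-6 + 81 + 18)*C = 93*C)
2128/v(-25 - 1*35, 76) = 2128/((93*76)) = 2128/7068 = 2128*(1/7068) = 28/93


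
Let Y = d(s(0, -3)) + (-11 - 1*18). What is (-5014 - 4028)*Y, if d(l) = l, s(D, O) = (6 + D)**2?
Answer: -63294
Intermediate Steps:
Y = 7 (Y = (6 + 0)**2 + (-11 - 1*18) = 6**2 + (-11 - 18) = 36 - 29 = 7)
(-5014 - 4028)*Y = (-5014 - 4028)*7 = -9042*7 = -63294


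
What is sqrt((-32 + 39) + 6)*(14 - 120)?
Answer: -106*sqrt(13) ≈ -382.19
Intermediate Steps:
sqrt((-32 + 39) + 6)*(14 - 120) = sqrt(7 + 6)*(-106) = sqrt(13)*(-106) = -106*sqrt(13)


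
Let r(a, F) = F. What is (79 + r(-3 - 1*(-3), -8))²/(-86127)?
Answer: -5041/86127 ≈ -0.058530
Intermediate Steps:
(79 + r(-3 - 1*(-3), -8))²/(-86127) = (79 - 8)²/(-86127) = 71²*(-1/86127) = 5041*(-1/86127) = -5041/86127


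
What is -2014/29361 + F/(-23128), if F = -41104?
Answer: 20719192/12126093 ≈ 1.7086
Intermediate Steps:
-2014/29361 + F/(-23128) = -2014/29361 - 41104/(-23128) = -2014*1/29361 - 41104*(-1/23128) = -2014/29361 + 734/413 = 20719192/12126093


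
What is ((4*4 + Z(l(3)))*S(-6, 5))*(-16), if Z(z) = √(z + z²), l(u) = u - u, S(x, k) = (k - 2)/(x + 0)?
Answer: 128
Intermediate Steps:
S(x, k) = (-2 + k)/x
l(u) = 0
((4*4 + Z(l(3)))*S(-6, 5))*(-16) = ((4*4 + √(0*(1 + 0)))*((-2 + 5)/(-6)))*(-16) = ((16 + √(0*1))*(-⅙*3))*(-16) = ((16 + √0)*(-½))*(-16) = ((16 + 0)*(-½))*(-16) = (16*(-½))*(-16) = -8*(-16) = 128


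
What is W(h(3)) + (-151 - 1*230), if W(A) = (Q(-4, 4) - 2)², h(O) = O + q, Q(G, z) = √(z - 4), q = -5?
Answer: -377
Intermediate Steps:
Q(G, z) = √(-4 + z)
h(O) = -5 + O (h(O) = O - 5 = -5 + O)
W(A) = 4 (W(A) = (√(-4 + 4) - 2)² = (√0 - 2)² = (0 - 2)² = (-2)² = 4)
W(h(3)) + (-151 - 1*230) = 4 + (-151 - 1*230) = 4 + (-151 - 230) = 4 - 381 = -377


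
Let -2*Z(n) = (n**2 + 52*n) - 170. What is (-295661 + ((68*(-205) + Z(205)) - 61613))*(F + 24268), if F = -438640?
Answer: 164701060398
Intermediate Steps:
Z(n) = 85 - 26*n - n**2/2 (Z(n) = -((n**2 + 52*n) - 170)/2 = -(-170 + n**2 + 52*n)/2 = 85 - 26*n - n**2/2)
(-295661 + ((68*(-205) + Z(205)) - 61613))*(F + 24268) = (-295661 + ((68*(-205) + (85 - 26*205 - 1/2*205**2)) - 61613))*(-438640 + 24268) = (-295661 + ((-13940 + (85 - 5330 - 1/2*42025)) - 61613))*(-414372) = (-295661 + ((-13940 + (85 - 5330 - 42025/2)) - 61613))*(-414372) = (-295661 + ((-13940 - 52515/2) - 61613))*(-414372) = (-295661 + (-80395/2 - 61613))*(-414372) = (-295661 - 203621/2)*(-414372) = -794943/2*(-414372) = 164701060398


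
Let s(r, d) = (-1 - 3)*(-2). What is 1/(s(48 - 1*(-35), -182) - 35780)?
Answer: -1/35772 ≈ -2.7955e-5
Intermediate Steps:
s(r, d) = 8 (s(r, d) = -4*(-2) = 8)
1/(s(48 - 1*(-35), -182) - 35780) = 1/(8 - 35780) = 1/(-35772) = -1/35772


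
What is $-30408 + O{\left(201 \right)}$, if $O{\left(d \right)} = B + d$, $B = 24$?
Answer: $-30183$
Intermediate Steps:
$O{\left(d \right)} = 24 + d$
$-30408 + O{\left(201 \right)} = -30408 + \left(24 + 201\right) = -30408 + 225 = -30183$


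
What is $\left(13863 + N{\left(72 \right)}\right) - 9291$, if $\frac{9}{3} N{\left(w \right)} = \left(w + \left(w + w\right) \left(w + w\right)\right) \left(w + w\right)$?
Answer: $1003356$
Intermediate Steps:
$N{\left(w \right)} = \frac{2 w \left(w + 4 w^{2}\right)}{3}$ ($N{\left(w \right)} = \frac{\left(w + \left(w + w\right) \left(w + w\right)\right) \left(w + w\right)}{3} = \frac{\left(w + 2 w 2 w\right) 2 w}{3} = \frac{\left(w + 4 w^{2}\right) 2 w}{3} = \frac{2 w \left(w + 4 w^{2}\right)}{3}$)
$\left(13863 + N{\left(72 \right)}\right) - 9291 = \left(13863 + \frac{2 \cdot 72^{2} \left(1 + 4 \cdot 72\right)}{3}\right) - 9291 = \left(13863 + \frac{2}{3} \cdot 5184 \left(1 + 288\right)\right) - 9291 = \left(13863 + \frac{2}{3} \cdot 5184 \cdot 289\right) - 9291 = \left(13863 + 998784\right) - 9291 = 1012647 - 9291 = 1003356$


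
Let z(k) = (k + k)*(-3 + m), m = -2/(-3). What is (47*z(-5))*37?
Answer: 121730/3 ≈ 40577.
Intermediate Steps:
m = 2/3 (m = -2*(-1/3) = 2/3 ≈ 0.66667)
z(k) = -14*k/3 (z(k) = (k + k)*(-3 + 2/3) = (2*k)*(-7/3) = -14*k/3)
(47*z(-5))*37 = (47*(-14/3*(-5)))*37 = (47*(70/3))*37 = (3290/3)*37 = 121730/3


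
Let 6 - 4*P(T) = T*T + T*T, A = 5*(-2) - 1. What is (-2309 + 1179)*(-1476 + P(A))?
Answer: 1734550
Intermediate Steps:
A = -11 (A = -10 - 1 = -11)
P(T) = 3/2 - T²/2 (P(T) = 3/2 - (T*T + T*T)/4 = 3/2 - (T² + T²)/4 = 3/2 - T²/2)
(-2309 + 1179)*(-1476 + P(A)) = (-2309 + 1179)*(-1476 + (3/2 - ½*(-11)²)) = -1130*(-1476 + (3/2 - ½*121)) = -1130*(-1476 + (3/2 - 121/2)) = -1130*(-1476 - 59) = -1130*(-1535) = 1734550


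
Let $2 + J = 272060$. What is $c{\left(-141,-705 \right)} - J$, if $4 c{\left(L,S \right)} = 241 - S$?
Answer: $- \frac{543643}{2} \approx -2.7182 \cdot 10^{5}$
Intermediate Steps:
$c{\left(L,S \right)} = \frac{241}{4} - \frac{S}{4}$ ($c{\left(L,S \right)} = \frac{241 - S}{4} = \frac{241}{4} - \frac{S}{4}$)
$J = 272058$ ($J = -2 + 272060 = 272058$)
$c{\left(-141,-705 \right)} - J = \left(\frac{241}{4} - - \frac{705}{4}\right) - 272058 = \left(\frac{241}{4} + \frac{705}{4}\right) - 272058 = \frac{473}{2} - 272058 = - \frac{543643}{2}$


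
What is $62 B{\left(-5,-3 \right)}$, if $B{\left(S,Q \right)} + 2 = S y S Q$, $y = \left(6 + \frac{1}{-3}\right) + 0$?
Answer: $-26474$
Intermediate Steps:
$y = \frac{17}{3}$ ($y = \left(6 - \frac{1}{3}\right) + 0 = \frac{17}{3} + 0 = \frac{17}{3} \approx 5.6667$)
$B{\left(S,Q \right)} = -2 + \frac{17 Q S^{2}}{3}$ ($B{\left(S,Q \right)} = -2 + S \frac{17}{3} S Q = -2 + \frac{17 S}{3} Q S = -2 + \frac{17 Q S^{2}}{3}$)
$62 B{\left(-5,-3 \right)} = 62 \left(-2 + \frac{17}{3} \left(-3\right) \left(-5\right)^{2}\right) = 62 \left(-2 + \frac{17}{3} \left(-3\right) 25\right) = 62 \left(-2 - 425\right) = 62 \left(-427\right) = -26474$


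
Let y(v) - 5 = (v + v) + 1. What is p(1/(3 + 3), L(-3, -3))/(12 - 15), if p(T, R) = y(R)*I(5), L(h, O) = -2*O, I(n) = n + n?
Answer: -60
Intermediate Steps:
y(v) = 6 + 2*v (y(v) = 5 + ((v + v) + 1) = 5 + (2*v + 1) = 5 + (1 + 2*v) = 6 + 2*v)
I(n) = 2*n
p(T, R) = 60 + 20*R (p(T, R) = (6 + 2*R)*(2*5) = (6 + 2*R)*10 = 60 + 20*R)
p(1/(3 + 3), L(-3, -3))/(12 - 15) = (60 + 20*(-2*(-3)))/(12 - 15) = (60 + 20*6)/(-3) = -(60 + 120)/3 = -1/3*180 = -60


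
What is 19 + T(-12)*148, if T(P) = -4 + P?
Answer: -2349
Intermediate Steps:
19 + T(-12)*148 = 19 + (-4 - 12)*148 = 19 - 16*148 = 19 - 2368 = -2349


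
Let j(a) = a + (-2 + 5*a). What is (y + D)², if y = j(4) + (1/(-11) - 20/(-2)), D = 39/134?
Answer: 2252736369/2172676 ≈ 1036.8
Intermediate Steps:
D = 39/134 (D = 39*(1/134) = 39/134 ≈ 0.29104)
j(a) = -2 + 6*a
y = 351/11 (y = (-2 + 6*4) + (1/(-11) - 20/(-2)) = (-2 + 24) + (1*(-1/11) - 20*(-½)) = 22 + (-1/11 + 10) = 22 + 109/11 = 351/11 ≈ 31.909)
(y + D)² = (351/11 + 39/134)² = (47463/1474)² = 2252736369/2172676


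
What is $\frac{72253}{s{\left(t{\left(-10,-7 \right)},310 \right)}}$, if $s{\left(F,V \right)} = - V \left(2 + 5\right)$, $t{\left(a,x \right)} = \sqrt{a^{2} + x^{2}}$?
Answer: $- \frac{72253}{2170} \approx -33.296$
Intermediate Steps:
$s{\left(F,V \right)} = - 7 V$ ($s{\left(F,V \right)} = - V 7 = - 7 V$)
$\frac{72253}{s{\left(t{\left(-10,-7 \right)},310 \right)}} = \frac{72253}{\left(-7\right) 310} = \frac{72253}{-2170} = 72253 \left(- \frac{1}{2170}\right) = - \frac{72253}{2170}$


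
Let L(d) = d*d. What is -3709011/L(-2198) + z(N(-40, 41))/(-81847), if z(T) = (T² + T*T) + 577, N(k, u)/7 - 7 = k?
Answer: -821954781313/395419553788 ≈ -2.0787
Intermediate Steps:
N(k, u) = 49 + 7*k
L(d) = d²
z(T) = 577 + 2*T² (z(T) = (T² + T²) + 577 = 2*T² + 577 = 577 + 2*T²)
-3709011/L(-2198) + z(N(-40, 41))/(-81847) = -3709011/((-2198)²) + (577 + 2*(49 + 7*(-40))²)/(-81847) = -3709011/4831204 + (577 + 2*(49 - 280)²)*(-1/81847) = -3709011*1/4831204 + (577 + 2*(-231)²)*(-1/81847) = -3709011/4831204 + (577 + 2*53361)*(-1/81847) = -3709011/4831204 + (577 + 106722)*(-1/81847) = -3709011/4831204 + 107299*(-1/81847) = -3709011/4831204 - 107299/81847 = -821954781313/395419553788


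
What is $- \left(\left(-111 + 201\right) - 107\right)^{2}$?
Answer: $-289$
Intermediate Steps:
$- \left(\left(-111 + 201\right) - 107\right)^{2} = - \left(90 - 107\right)^{2} = - \left(-17\right)^{2} = \left(-1\right) 289 = -289$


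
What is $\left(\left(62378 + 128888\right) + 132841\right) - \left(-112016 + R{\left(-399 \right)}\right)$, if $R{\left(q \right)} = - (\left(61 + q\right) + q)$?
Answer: $435386$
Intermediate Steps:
$R{\left(q \right)} = -61 - 2 q$ ($R{\left(q \right)} = - (61 + 2 q) = -61 - 2 q$)
$\left(\left(62378 + 128888\right) + 132841\right) - \left(-112016 + R{\left(-399 \right)}\right) = \left(\left(62378 + 128888\right) + 132841\right) - \left(-112016 - -737\right) = \left(191266 + 132841\right) - \left(-112016 + \left(-61 + 798\right)\right) = 324107 - \left(-112016 + 737\right) = 324107 - -111279 = 324107 + 111279 = 435386$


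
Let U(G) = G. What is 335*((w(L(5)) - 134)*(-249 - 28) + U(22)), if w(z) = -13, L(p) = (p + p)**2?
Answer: 13648235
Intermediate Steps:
L(p) = 4*p**2 (L(p) = (2*p)**2 = 4*p**2)
335*((w(L(5)) - 134)*(-249 - 28) + U(22)) = 335*((-13 - 134)*(-249 - 28) + 22) = 335*(-147*(-277) + 22) = 335*(40719 + 22) = 335*40741 = 13648235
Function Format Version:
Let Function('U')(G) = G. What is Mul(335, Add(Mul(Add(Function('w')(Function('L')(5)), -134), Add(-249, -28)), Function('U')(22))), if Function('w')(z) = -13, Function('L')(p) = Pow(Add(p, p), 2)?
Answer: 13648235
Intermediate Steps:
Function('L')(p) = Mul(4, Pow(p, 2)) (Function('L')(p) = Pow(Mul(2, p), 2) = Mul(4, Pow(p, 2)))
Mul(335, Add(Mul(Add(Function('w')(Function('L')(5)), -134), Add(-249, -28)), Function('U')(22))) = Mul(335, Add(Mul(Add(-13, -134), Add(-249, -28)), 22)) = Mul(335, Add(Mul(-147, -277), 22)) = Mul(335, Add(40719, 22)) = Mul(335, 40741) = 13648235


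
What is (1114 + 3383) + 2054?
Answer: 6551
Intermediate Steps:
(1114 + 3383) + 2054 = 4497 + 2054 = 6551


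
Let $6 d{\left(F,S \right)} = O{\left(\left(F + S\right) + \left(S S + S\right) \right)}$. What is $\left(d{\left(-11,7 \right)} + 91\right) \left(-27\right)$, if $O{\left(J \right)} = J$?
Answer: $-2691$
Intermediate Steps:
$d{\left(F,S \right)} = \frac{S}{3} + \frac{F}{6} + \frac{S^{2}}{6}$ ($d{\left(F,S \right)} = \frac{\left(F + S\right) + \left(S S + S\right)}{6} = \frac{\left(F + S\right) + \left(S^{2} + S\right)}{6} = \frac{\left(F + S\right) + \left(S + S^{2}\right)}{6} = \frac{F + S^{2} + 2 S}{6} = \frac{S}{3} + \frac{F}{6} + \frac{S^{2}}{6}$)
$\left(d{\left(-11,7 \right)} + 91\right) \left(-27\right) = \left(\left(\frac{1}{3} \cdot 7 + \frac{1}{6} \left(-11\right) + \frac{7^{2}}{6}\right) + 91\right) \left(-27\right) = \left(\left(\frac{7}{3} - \frac{11}{6} + \frac{1}{6} \cdot 49\right) + 91\right) \left(-27\right) = \left(\left(\frac{7}{3} - \frac{11}{6} + \frac{49}{6}\right) + 91\right) \left(-27\right) = \left(\frac{26}{3} + 91\right) \left(-27\right) = \frac{299}{3} \left(-27\right) = -2691$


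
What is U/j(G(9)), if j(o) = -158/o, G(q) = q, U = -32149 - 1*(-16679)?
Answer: 69615/79 ≈ 881.20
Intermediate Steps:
U = -15470 (U = -32149 + 16679 = -15470)
U/j(G(9)) = -15470/((-158/9)) = -15470/((-158*⅑)) = -15470/(-158/9) = -15470*(-9/158) = 69615/79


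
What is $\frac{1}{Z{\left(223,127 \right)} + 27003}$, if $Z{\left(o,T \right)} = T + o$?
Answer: $\frac{1}{27353} \approx 3.6559 \cdot 10^{-5}$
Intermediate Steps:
$\frac{1}{Z{\left(223,127 \right)} + 27003} = \frac{1}{\left(127 + 223\right) + 27003} = \frac{1}{350 + 27003} = \frac{1}{27353}$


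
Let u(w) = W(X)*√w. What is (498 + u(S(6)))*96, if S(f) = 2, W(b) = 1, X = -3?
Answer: 47808 + 96*√2 ≈ 47944.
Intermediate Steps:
u(w) = √w (u(w) = 1*√w = √w)
(498 + u(S(6)))*96 = (498 + √2)*96 = 47808 + 96*√2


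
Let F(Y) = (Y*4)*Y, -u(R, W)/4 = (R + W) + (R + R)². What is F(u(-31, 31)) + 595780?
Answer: 946281284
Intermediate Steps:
u(R, W) = -16*R² - 4*R - 4*W (u(R, W) = -4*((R + W) + (R + R)²) = -4*((R + W) + (2*R)²) = -4*((R + W) + 4*R²) = -4*(R + W + 4*R²) = -16*R² - 4*R - 4*W)
F(Y) = 4*Y² (F(Y) = (4*Y)*Y = 4*Y²)
F(u(-31, 31)) + 595780 = 4*(-16*(-31)² - 4*(-31) - 4*31)² + 595780 = 4*(-16*961 + 124 - 124)² + 595780 = 4*(-15376 + 124 - 124)² + 595780 = 4*(-15376)² + 595780 = 4*236421376 + 595780 = 945685504 + 595780 = 946281284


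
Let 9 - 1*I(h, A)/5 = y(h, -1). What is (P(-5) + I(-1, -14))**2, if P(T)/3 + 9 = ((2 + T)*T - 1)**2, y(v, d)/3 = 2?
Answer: 331776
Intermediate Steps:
y(v, d) = 6 (y(v, d) = 3*2 = 6)
I(h, A) = 15 (I(h, A) = 45 - 5*6 = 45 - 30 = 15)
P(T) = -27 + 3*(-1 + T*(2 + T))**2 (P(T) = -27 + 3*((2 + T)*T - 1)**2 = -27 + 3*(T*(2 + T) - 1)**2 = -27 + 3*(-1 + T*(2 + T))**2)
(P(-5) + I(-1, -14))**2 = ((-27 + 3*(-1 + (-5)**2 + 2*(-5))**2) + 15)**2 = ((-27 + 3*(-1 + 25 - 10)**2) + 15)**2 = ((-27 + 3*14**2) + 15)**2 = ((-27 + 3*196) + 15)**2 = ((-27 + 588) + 15)**2 = (561 + 15)**2 = 576**2 = 331776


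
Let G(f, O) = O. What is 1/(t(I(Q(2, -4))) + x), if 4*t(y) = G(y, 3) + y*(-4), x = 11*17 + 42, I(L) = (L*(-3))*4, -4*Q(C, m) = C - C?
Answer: 4/919 ≈ 0.0043526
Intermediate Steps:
Q(C, m) = 0 (Q(C, m) = -(C - C)/4 = -1/4*0 = 0)
I(L) = -12*L (I(L) = -3*L*4 = -12*L)
x = 229 (x = 187 + 42 = 229)
t(y) = 3/4 - y (t(y) = (3 + y*(-4))/4 = (3 - 4*y)/4 = 3/4 - y)
1/(t(I(Q(2, -4))) + x) = 1/((3/4 - (-12)*0) + 229) = 1/((3/4 - 1*0) + 229) = 1/((3/4 + 0) + 229) = 1/(3/4 + 229) = 1/(919/4) = 4/919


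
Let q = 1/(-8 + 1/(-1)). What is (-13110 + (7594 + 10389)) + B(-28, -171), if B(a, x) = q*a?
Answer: 43885/9 ≈ 4876.1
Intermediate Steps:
q = -1/9 (q = 1/(-8 + 1*(-1)) = 1/(-8 - 1) = 1/(-9) = -1/9 ≈ -0.11111)
B(a, x) = -a/9
(-13110 + (7594 + 10389)) + B(-28, -171) = (-13110 + (7594 + 10389)) - 1/9*(-28) = (-13110 + 17983) + 28/9 = 4873 + 28/9 = 43885/9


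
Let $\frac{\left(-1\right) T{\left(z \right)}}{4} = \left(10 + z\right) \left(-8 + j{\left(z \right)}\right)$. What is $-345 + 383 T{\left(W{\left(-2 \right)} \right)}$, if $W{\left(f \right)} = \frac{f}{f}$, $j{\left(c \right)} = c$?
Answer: $117619$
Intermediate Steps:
$W{\left(f \right)} = 1$
$T{\left(z \right)} = - 4 \left(-8 + z\right) \left(10 + z\right)$ ($T{\left(z \right)} = - 4 \left(10 + z\right) \left(-8 + z\right) = - 4 \left(-8 + z\right) \left(10 + z\right)$)
$-345 + 383 T{\left(W{\left(-2 \right)} \right)} = -345 + 383 \left(320 - 8 - 4 \cdot 1^{2}\right) = -345 + 383 \left(320 - 8 - 4\right) = -345 + 383 \cdot 308 = -345 + 117964 = 117619$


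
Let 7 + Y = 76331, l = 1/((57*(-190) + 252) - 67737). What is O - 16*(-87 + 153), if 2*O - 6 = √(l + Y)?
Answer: -1053 + √468113350530585/156630 ≈ -914.87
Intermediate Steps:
l = -1/78315 (l = 1/((-10830 + 252) - 67737) = 1/(-10578 - 67737) = 1/(-78315) = -1/78315 ≈ -1.2769e-5)
Y = 76324 (Y = -7 + 76331 = 76324)
O = 3 + √468113350530585/156630 (O = 3 + √(-1/78315 + 76324)/2 = 3 + √(5977314059/78315)/2 = 3 + (√468113350530585/78315)/2 = 3 + √468113350530585/156630 ≈ 141.13)
O - 16*(-87 + 153) = (3 + √468113350530585/156630) - 16*(-87 + 153) = (3 + √468113350530585/156630) - 16*66 = (3 + √468113350530585/156630) - 1*1056 = (3 + √468113350530585/156630) - 1056 = -1053 + √468113350530585/156630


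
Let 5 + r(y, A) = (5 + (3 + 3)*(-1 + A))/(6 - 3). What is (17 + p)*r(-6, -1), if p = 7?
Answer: -176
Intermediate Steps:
r(y, A) = -16/3 + 2*A (r(y, A) = -5 + (5 + (3 + 3)*(-1 + A))/(6 - 3) = -5 + (5 + 6*(-1 + A))/3 = -5 + (5 + (-6 + 6*A))*(⅓) = -5 + (-1 + 6*A)*(⅓) = -5 + (-⅓ + 2*A) = -16/3 + 2*A)
(17 + p)*r(-6, -1) = (17 + 7)*(-16/3 + 2*(-1)) = 24*(-16/3 - 2) = 24*(-22/3) = -176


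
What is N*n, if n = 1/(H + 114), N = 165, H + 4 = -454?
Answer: -165/344 ≈ -0.47965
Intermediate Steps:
H = -458 (H = -4 - 454 = -458)
n = -1/344 (n = 1/(-458 + 114) = 1/(-344) = -1/344 ≈ -0.0029070)
N*n = 165*(-1/344) = -165/344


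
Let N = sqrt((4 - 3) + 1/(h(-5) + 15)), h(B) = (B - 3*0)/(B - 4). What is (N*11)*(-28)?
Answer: -22*sqrt(5215)/5 ≈ -317.75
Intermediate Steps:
h(B) = B/(-4 + B) (h(B) = (B + 0)/(-4 + B) = B/(-4 + B))
N = sqrt(5215)/70 (N = sqrt((4 - 3) + 1/(-5/(-4 - 5) + 15)) = sqrt(1 + 1/(-5/(-9) + 15)) = sqrt(1 + 1/(-5*(-1/9) + 15)) = sqrt(1 + 1/(5/9 + 15)) = sqrt(1 + 1/(140/9)) = sqrt(1 + 9/140) = sqrt(149/140) = sqrt(5215)/70 ≈ 1.0316)
(N*11)*(-28) = ((sqrt(5215)/70)*11)*(-28) = (11*sqrt(5215)/70)*(-28) = -22*sqrt(5215)/5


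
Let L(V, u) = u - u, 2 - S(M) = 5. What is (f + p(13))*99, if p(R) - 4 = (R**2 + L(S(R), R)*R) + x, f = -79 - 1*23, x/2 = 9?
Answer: 8811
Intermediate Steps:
S(M) = -3 (S(M) = 2 - 1*5 = 2 - 5 = -3)
L(V, u) = 0
x = 18 (x = 2*9 = 18)
f = -102 (f = -79 - 23 = -102)
p(R) = 22 + R**2 (p(R) = 4 + ((R**2 + 0*R) + 18) = 4 + ((R**2 + 0) + 18) = 4 + (R**2 + 18) = 4 + (18 + R**2) = 22 + R**2)
(f + p(13))*99 = (-102 + (22 + 13**2))*99 = (-102 + (22 + 169))*99 = (-102 + 191)*99 = 89*99 = 8811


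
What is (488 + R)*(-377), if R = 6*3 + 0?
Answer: -190762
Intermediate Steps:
R = 18 (R = 18 + 0 = 18)
(488 + R)*(-377) = (488 + 18)*(-377) = 506*(-377) = -190762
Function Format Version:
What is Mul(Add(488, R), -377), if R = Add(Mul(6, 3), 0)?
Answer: -190762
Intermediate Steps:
R = 18 (R = Add(18, 0) = 18)
Mul(Add(488, R), -377) = Mul(Add(488, 18), -377) = Mul(506, -377) = -190762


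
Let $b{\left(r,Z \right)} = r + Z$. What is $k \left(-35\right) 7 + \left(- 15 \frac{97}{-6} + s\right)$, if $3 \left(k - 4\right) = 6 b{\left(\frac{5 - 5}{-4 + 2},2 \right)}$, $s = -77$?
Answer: $- \frac{3589}{2} \approx -1794.5$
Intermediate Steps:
$b{\left(r,Z \right)} = Z + r$
$k = 8$ ($k = 4 + \frac{6 \left(2 + \frac{5 - 5}{-4 + 2}\right)}{3} = 4 + \frac{6 \left(2 + \frac{0}{-2}\right)}{3} = 4 + \frac{6 \left(2 + 0 \left(- \frac{1}{2}\right)\right)}{3} = 4 + \frac{6 \left(2 + 0\right)}{3} = 4 + \frac{6 \cdot 2}{3} = 4 + \frac{1}{3} \cdot 12 = 4 + 4 = 8$)
$k \left(-35\right) 7 + \left(- 15 \frac{97}{-6} + s\right) = 8 \left(-35\right) 7 - \left(77 + 15 \frac{97}{-6}\right) = \left(-280\right) 7 - \left(77 + 15 \cdot 97 \left(- \frac{1}{6}\right)\right) = -1960 - - \frac{331}{2} = -1960 + \left(\frac{485}{2} - 77\right) = -1960 + \frac{331}{2} = - \frac{3589}{2}$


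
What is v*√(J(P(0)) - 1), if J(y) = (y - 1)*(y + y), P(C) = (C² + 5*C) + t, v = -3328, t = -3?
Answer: -3328*√23 ≈ -15961.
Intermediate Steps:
P(C) = -3 + C² + 5*C (P(C) = (C² + 5*C) - 3 = -3 + C² + 5*C)
J(y) = 2*y*(-1 + y) (J(y) = (-1 + y)*(2*y) = 2*y*(-1 + y))
v*√(J(P(0)) - 1) = -3328*√(2*(-3 + 0² + 5*0)*(-1 + (-3 + 0² + 5*0)) - 1) = -3328*√(2*(-3 + 0 + 0)*(-1 + (-3 + 0 + 0)) - 1) = -3328*√(2*(-3)*(-1 - 3) - 1) = -3328*√(2*(-3)*(-4) - 1) = -3328*√(24 - 1) = -3328*√23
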